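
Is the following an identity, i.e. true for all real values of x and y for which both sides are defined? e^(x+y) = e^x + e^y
No, this is NOT an identity.

Claim: e^(x+y) = e^x + e^y.
Test a specific point where both sides are defined: x = -3, y = 1/2.
LHS = e^(x+y) ≈ 0.0821
RHS = e^x + e^y ≈ 1.6985
Since 0.0821 ≠ 1.6985, the equation fails at this point, so it cannot hold for all real values of x and y for which both sides are defined.
The correct rule is e^(x+y) = e^x · e^y (a product, not a sum).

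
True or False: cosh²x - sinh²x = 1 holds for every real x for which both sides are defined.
True.

Claim: cosh²x - sinh²x = 1.
Reasoning: With cosh(x) = (e^x + e^-x)/2 and sinh(x) = (e^x - e^-x)/2: cosh²x = (e^(2x) + 2 + e^(-2x))/4 and sinh²x = (e^(2x) - 2 + e^(-2x))/4. Subtracting leaves 4/4 = 1.
So the two sides agree for every real x for which both sides are defined.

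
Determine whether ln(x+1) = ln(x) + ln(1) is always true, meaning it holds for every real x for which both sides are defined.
No, this is NOT an identity.

Claim: ln(x+1) = ln(x) + ln(1).
Test a specific point where both sides are defined: x = 3.
LHS = ln(x+1) ≈ 1.3863
RHS = ln(x) + ln(1) ≈ 1.0986
Since 1.3863 ≠ 1.0986, the equation fails at this point, so it cannot hold for every real x for which both sides are defined.
ln(1) = 0, so the right side is just ln(x), which differs from ln(x+1).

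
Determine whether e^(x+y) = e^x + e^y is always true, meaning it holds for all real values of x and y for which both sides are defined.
Claim: e^(x+y) = e^x + e^y.
Test a specific point where both sides are defined: x = 4, y = 3/2.
LHS = e^(x+y) ≈ 244.6919
RHS = e^x + e^y ≈ 59.0798
Since 244.6919 ≠ 59.0798, the equation fails at this point, so it cannot hold for all real values of x and y for which both sides are defined.
The correct rule is e^(x+y) = e^x · e^y (a product, not a sum).

Conclusion: No, this is NOT an identity.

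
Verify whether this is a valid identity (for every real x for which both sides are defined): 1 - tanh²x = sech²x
Claim: 1 - tanh²x = sech²x.
Reasoning: Divide cosh²x - sinh²x = 1 through by cosh²x (never zero): 1 - tanh²x = 1/cosh²x = sech²x.
So the two sides agree for every real x for which both sides are defined.

Conclusion: Yes, this is an identity.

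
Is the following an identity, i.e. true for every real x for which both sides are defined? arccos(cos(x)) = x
Claim: arccos(cos(x)) = x.
Test a specific point where both sides are defined: x = -π/2.
LHS = arccos(cos(x)) ≈ 1.5708
RHS = x ≈ -1.5708
Since 1.5708 ≠ -1.5708, the equation fails at this point, so it cannot hold for every real x for which both sides are defined.
arccos only returns values in [0, π], so arccos(cos(x)) = x holds only for x in that interval, not for all real x.

Conclusion: No, this is NOT an identity.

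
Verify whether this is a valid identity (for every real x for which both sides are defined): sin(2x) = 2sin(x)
No, this is NOT an identity.

Claim: sin(2x) = 2sin(x).
Test a specific point where both sides are defined: x = -π/6.
LHS = sin(2x) ≈ -0.8660
RHS = 2sin(x) ≈ -1.0000
Since -0.8660 ≠ -1.0000, the equation fails at this point, so it cannot hold for every real x for which both sides are defined.
The correct double-angle formula is sin(2x) = 2sin(x)cos(x).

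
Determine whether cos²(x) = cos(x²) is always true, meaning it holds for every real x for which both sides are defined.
No, this is NOT an identity.

Claim: cos²(x) = cos(x²).
Test a specific point where both sides are defined: x = π/4.
LHS = cos²(x) ≈ 0.5000
RHS = cos(x²) ≈ 0.8157
Since 0.5000 ≠ 0.8157, the equation fails at this point, so it cannot hold for every real x for which both sides are defined.
cos²(x) means (cos x)², squaring the output; cos(x²) squares the input. These are different functions.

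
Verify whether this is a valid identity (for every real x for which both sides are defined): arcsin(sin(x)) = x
Claim: arcsin(sin(x)) = x.
Test a specific point where both sides are defined: x = π.
LHS = arcsin(sin(x)) ≈ 0.0000
RHS = x ≈ 3.1416
Since 0.0000 ≠ 3.1416, the equation fails at this point, so it cannot hold for every real x for which both sides are defined.
arcsin only returns values in [-π/2, π/2], so arcsin(sin(x)) = x holds only for x in that interval, not for all real x.

Conclusion: No, this is NOT an identity.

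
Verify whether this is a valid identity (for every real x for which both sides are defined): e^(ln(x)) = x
Claim: e^(ln(x)) = x.
Reasoning: For x > 0, ln(x) is by definition the exponent p such that e^p = x. Raising e to that exponent therefore returns x: e^(ln x) = x.
So the two sides agree for every real x for which both sides are defined.

Conclusion: Yes, this is an identity.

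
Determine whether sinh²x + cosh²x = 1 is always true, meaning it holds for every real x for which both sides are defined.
No, this is NOT an identity.

Claim: sinh²x + cosh²x = 1.
Test a specific point where both sides are defined: x = 2.
LHS = sinh²x + cosh²x ≈ 27.3082
RHS = 1 ≈ 1.0000
Since 27.3082 ≠ 1.0000, the equation fails at this point, so it cannot hold for every real x for which both sides are defined.
The correct hyperbolic identity is cosh²x - sinh²x = 1 (a difference); the sum sinh²x + cosh²x equals cosh(2x).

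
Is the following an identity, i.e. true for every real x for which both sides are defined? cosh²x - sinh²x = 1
Yes, this is an identity.

Claim: cosh²x - sinh²x = 1.
Reasoning: With cosh(x) = (e^x + e^-x)/2 and sinh(x) = (e^x - e^-x)/2: cosh²x = (e^(2x) + 2 + e^(-2x))/4 and sinh²x = (e^(2x) - 2 + e^(-2x))/4. Subtracting leaves 4/4 = 1.
So the two sides agree for every real x for which both sides are defined.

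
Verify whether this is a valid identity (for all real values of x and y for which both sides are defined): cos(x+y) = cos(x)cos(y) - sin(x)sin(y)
Yes, this is an identity.

Claim: cos(x+y) = cos(x)cos(y) - sin(x)sin(y).
Reasoning: By Euler's formula e^(i(x+y)) = e^(ix)·e^(iy) = (cos x + i·sin x)(cos y + i·sin y). The real part of the left side is cos(x+y); the real part of the product is cos(x)cos(y) - sin(x)sin(y) (since i·i = -1).
So the two sides agree for all real values of x and y for which both sides are defined.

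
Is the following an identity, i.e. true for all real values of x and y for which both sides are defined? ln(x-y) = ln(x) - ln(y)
Claim: ln(x-y) = ln(x) - ln(y).
Test a specific point where both sides are defined: x = 5, y = 4.
LHS = ln(x-y) ≈ 0.0000
RHS = ln(x) - ln(y) ≈ 0.2231
Since 0.0000 ≠ 0.2231, the equation fails at this point, so it cannot hold for all real values of x and y for which both sides are defined.
ln(x) - ln(y) = ln(x/y), not ln(x-y).

Conclusion: No, this is NOT an identity.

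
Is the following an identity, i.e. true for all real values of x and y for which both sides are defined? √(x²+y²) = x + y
No, this is NOT an identity.

Claim: √(x²+y²) = x + y.
Test a specific point where both sides are defined: x = 4, y = 1.
LHS = √(x²+y²) ≈ 4.1231
RHS = x + y ≈ 5.0000
Since 4.1231 ≠ 5.0000, the equation fails at this point, so it cannot hold for all real values of x and y for which both sides are defined.
(x+y)² = x² + 2xy + y², not x² + y², so the square root does not split this way.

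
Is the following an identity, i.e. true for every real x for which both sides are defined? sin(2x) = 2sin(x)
No, this is NOT an identity.

Claim: sin(2x) = 2sin(x).
Test a specific point where both sides are defined: x = π/4.
LHS = sin(2x) ≈ 1.0000
RHS = 2sin(x) ≈ 1.4142
Since 1.0000 ≠ 1.4142, the equation fails at this point, so it cannot hold for every real x for which both sides are defined.
The correct double-angle formula is sin(2x) = 2sin(x)cos(x).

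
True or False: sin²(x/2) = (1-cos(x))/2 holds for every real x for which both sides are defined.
True.

Claim: sin²(x/2) = (1-cos(x))/2.
Reasoning: Use cos(2θ) = 1 - 2sin²θ with θ = x/2: cos(x) = 1 - 2sin²(x/2). Solving for sin²(x/2) gives (1 - cos(x))/2.
So the two sides agree for every real x for which both sides are defined.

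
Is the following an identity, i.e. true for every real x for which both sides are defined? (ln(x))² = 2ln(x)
Claim: (ln(x))² = 2ln(x).
Test a specific point where both sides are defined: x = 3/2.
LHS = (ln(x))² ≈ 0.1644
RHS = 2ln(x) ≈ 0.8109
Since 0.1644 ≠ 0.8109, the equation fails at this point, so it cannot hold for every real x for which both sides are defined.
2ln(x) equals ln(x²), which is not the same as (ln x)².

Conclusion: No, this is NOT an identity.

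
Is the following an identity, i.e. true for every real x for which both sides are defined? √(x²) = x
No, this is NOT an identity.

Claim: √(x²) = x.
Test a specific point where both sides are defined: x = -1.
LHS = √(x²) ≈ 1.0000
RHS = x ≈ -1.0000
Since 1.0000 ≠ -1.0000, the equation fails at this point, so it cannot hold for every real x for which both sides are defined.
√(x²) = |x|, which differs from x whenever x < 0 (both sides are defined for every real x).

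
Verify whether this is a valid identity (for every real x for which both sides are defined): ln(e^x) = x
Yes, this is an identity.

Claim: ln(e^x) = x.
Reasoning: ln is the inverse of the exponential: ln(e^x) asks for the exponent p with e^p = e^x, and since e^p is one-to-one that exponent is p = x.
So the two sides agree for every real x for which both sides are defined.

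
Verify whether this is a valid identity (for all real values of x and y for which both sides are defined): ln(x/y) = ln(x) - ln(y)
Yes, this is an identity.

Claim: ln(x/y) = ln(x) - ln(y).
Reasoning: Both sides are simultaneously defined only when x, y > 0. Write x = e^p, y = e^q. Then x/y = e^(p-q), so ln(x/y) = p - q = ln(x) - ln(y).
So the two sides agree for all real values of x and y for which both sides are defined.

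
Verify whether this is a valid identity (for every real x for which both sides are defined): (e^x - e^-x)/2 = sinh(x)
Claim: (e^x - e^-x)/2 = sinh(x).
Reasoning: This is exactly the definition of the hyperbolic sine: sinh(x) := (e^x - e^-x)/2.
So the two sides agree for every real x for which both sides are defined.

Conclusion: Yes, this is an identity.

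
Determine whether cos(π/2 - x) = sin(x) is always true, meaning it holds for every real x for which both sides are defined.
Claim: cos(π/2 - x) = sin(x).
Reasoning: Use cos(u - v) = cos(u)cos(v) + sin(u)sin(v) with u = π/2, v = x: cos(π/2)cos(x) + sin(π/2)sin(x) = 0·cos(x) + 1·sin(x) = sin(x).
So the two sides agree for every real x for which both sides are defined.

Conclusion: Yes, this is an identity.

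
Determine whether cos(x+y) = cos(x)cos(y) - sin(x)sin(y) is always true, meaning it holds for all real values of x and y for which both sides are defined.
Claim: cos(x+y) = cos(x)cos(y) - sin(x)sin(y).
Reasoning: By Euler's formula e^(i(x+y)) = e^(ix)·e^(iy) = (cos x + i·sin x)(cos y + i·sin y). The real part of the left side is cos(x+y); the real part of the product is cos(x)cos(y) - sin(x)sin(y) (since i·i = -1).
So the two sides agree for all real values of x and y for which both sides are defined.

Conclusion: Yes, this is an identity.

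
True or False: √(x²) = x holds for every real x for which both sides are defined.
False.

Claim: √(x²) = x.
Test a specific point where both sides are defined: x = -2.
LHS = √(x²) ≈ 2.0000
RHS = x ≈ -2.0000
Since 2.0000 ≠ -2.0000, the equation fails at this point, so it cannot hold for every real x for which both sides are defined.
√(x²) = |x|, which differs from x whenever x < 0 (both sides are defined for every real x).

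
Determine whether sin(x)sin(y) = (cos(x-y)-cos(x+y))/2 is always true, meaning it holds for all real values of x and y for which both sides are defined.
Claim: sin(x)sin(y) = (cos(x-y)-cos(x+y))/2.
Reasoning: cos(x-y) = cos(x)cos(y) + sin(x)sin(y) and cos(x+y) = cos(x)cos(y) - sin(x)sin(y). Subtracting, cos(x-y) - cos(x+y) = 2sin(x)sin(y); divide by 2.
So the two sides agree for all real values of x and y for which both sides are defined.

Conclusion: Yes, this is an identity.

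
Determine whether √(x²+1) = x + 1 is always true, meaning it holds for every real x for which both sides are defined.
No, this is NOT an identity.

Claim: √(x²+1) = x + 1.
Test a specific point where both sides are defined: x = 2.
LHS = √(x²+1) ≈ 2.2361
RHS = x + 1 ≈ 3.0000
Since 2.2361 ≠ 3.0000, the equation fails at this point, so it cannot hold for every real x for which both sides are defined.
(x+1)² = x² + 2x + 1 ≠ x² + 1 unless x = 0.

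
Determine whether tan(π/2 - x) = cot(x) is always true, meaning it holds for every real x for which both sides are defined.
Yes, this is an identity.

Claim: tan(π/2 - x) = cot(x).
Reasoning: tan(π/2 - x) = sin(π/2 - x)/cos(π/2 - x) = cos(x)/sin(x) = cot(x), using the cofunction identities sin(π/2 - x) = cos(x) and cos(π/2 - x) = sin(x).
So the two sides agree for every real x for which both sides are defined.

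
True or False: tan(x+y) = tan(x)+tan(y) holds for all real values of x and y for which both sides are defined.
False.

Claim: tan(x+y) = tan(x)+tan(y).
Test a specific point where both sides are defined: x = -π/4, y = π/3.
LHS = tan(x+y) ≈ 0.2679
RHS = tan(x)+tan(y) ≈ 0.7321
Since 0.2679 ≠ 0.7321, the equation fails at this point, so it cannot hold for all real values of x and y for which both sides are defined.
The correct formula is tan(x+y) = (tan(x) + tan(y))/(1 - tan(x)tan(y)).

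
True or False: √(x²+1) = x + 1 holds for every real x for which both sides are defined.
False.

Claim: √(x²+1) = x + 1.
Test a specific point where both sides are defined: x = -3.
LHS = √(x²+1) ≈ 3.1623
RHS = x + 1 ≈ -2.0000
Since 3.1623 ≠ -2.0000, the equation fails at this point, so it cannot hold for every real x for which both sides are defined.
(x+1)² = x² + 2x + 1 ≠ x² + 1 unless x = 0.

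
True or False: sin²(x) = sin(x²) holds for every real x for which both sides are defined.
False.

Claim: sin²(x) = sin(x²).
Test a specific point where both sides are defined: x = π/3.
LHS = sin²(x) ≈ 0.7500
RHS = sin(x²) ≈ 0.8897
Since 0.7500 ≠ 0.8897, the equation fails at this point, so it cannot hold for every real x for which both sides are defined.
sin²(x) means (sin x)², squaring the output; sin(x²) squares the input. These are different functions.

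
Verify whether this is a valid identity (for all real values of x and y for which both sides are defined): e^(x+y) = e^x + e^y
No, this is NOT an identity.

Claim: e^(x+y) = e^x + e^y.
Test a specific point where both sides are defined: x = 2, y = -2.
LHS = e^(x+y) ≈ 1.0000
RHS = e^x + e^y ≈ 7.5244
Since 1.0000 ≠ 7.5244, the equation fails at this point, so it cannot hold for all real values of x and y for which both sides are defined.
The correct rule is e^(x+y) = e^x · e^y (a product, not a sum).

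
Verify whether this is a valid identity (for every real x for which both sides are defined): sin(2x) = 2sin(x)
Claim: sin(2x) = 2sin(x).
Test a specific point where both sides are defined: x = -π/2.
LHS = sin(2x) ≈ 0.0000
RHS = 2sin(x) ≈ -2.0000
Since 0.0000 ≠ -2.0000, the equation fails at this point, so it cannot hold for every real x for which both sides are defined.
The correct double-angle formula is sin(2x) = 2sin(x)cos(x).

Conclusion: No, this is NOT an identity.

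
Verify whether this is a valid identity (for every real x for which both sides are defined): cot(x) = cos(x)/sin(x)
Yes, this is an identity.

Claim: cot(x) = cos(x)/sin(x).
Reasoning: cot(x) is defined as 1/tan(x) = 1/(sin(x)/cos(x)) = cos(x)/sin(x), wherever sin(x) ≠ 0.
So the two sides agree for every real x for which both sides are defined.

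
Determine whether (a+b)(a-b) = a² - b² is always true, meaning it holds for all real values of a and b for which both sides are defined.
Yes, this is an identity.

Claim: (a+b)(a-b) = a² - b².
Reasoning: Expand: (a+b)(a-b) = a² - ab + ba - b² = a² - b² (the cross terms cancel).
So the two sides agree for all real values of a and b for which both sides are defined.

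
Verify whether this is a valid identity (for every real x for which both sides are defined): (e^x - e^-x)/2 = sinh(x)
Claim: (e^x - e^-x)/2 = sinh(x).
Reasoning: This is exactly the definition of the hyperbolic sine: sinh(x) := (e^x - e^-x)/2.
So the two sides agree for every real x for which both sides are defined.

Conclusion: Yes, this is an identity.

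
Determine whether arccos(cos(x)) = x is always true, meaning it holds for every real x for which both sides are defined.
No, this is NOT an identity.

Claim: arccos(cos(x)) = x.
Test a specific point where both sides are defined: x = -π/6.
LHS = arccos(cos(x)) ≈ 0.5236
RHS = x ≈ -0.5236
Since 0.5236 ≠ -0.5236, the equation fails at this point, so it cannot hold for every real x for which both sides are defined.
arccos only returns values in [0, π], so arccos(cos(x)) = x holds only for x in that interval, not for all real x.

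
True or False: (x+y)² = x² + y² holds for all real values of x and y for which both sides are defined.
False.

Claim: (x+y)² = x² + y².
Test a specific point where both sides are defined: x = 4, y = 2.
LHS = (x+y)² ≈ 36.0000
RHS = x² + y² ≈ 20.0000
Since 36.0000 ≠ 20.0000, the equation fails at this point, so it cannot hold for all real values of x and y for which both sides are defined.
The correct expansion is (x+y)² = x² + 2xy + y²; the cross term 2xy is missing.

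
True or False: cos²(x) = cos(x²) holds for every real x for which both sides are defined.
Claim: cos²(x) = cos(x²).
Test a specific point where both sides are defined: x = -π/3.
LHS = cos²(x) ≈ 0.2500
RHS = cos(x²) ≈ 0.4566
Since 0.2500 ≠ 0.4566, the equation fails at this point, so it cannot hold for every real x for which both sides are defined.
cos²(x) means (cos x)², squaring the output; cos(x²) squares the input. These are different functions.

Conclusion: False.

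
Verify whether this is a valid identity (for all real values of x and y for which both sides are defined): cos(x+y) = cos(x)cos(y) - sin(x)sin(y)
Yes, this is an identity.

Claim: cos(x+y) = cos(x)cos(y) - sin(x)sin(y).
Reasoning: By Euler's formula e^(i(x+y)) = e^(ix)·e^(iy) = (cos x + i·sin x)(cos y + i·sin y). The real part of the left side is cos(x+y); the real part of the product is cos(x)cos(y) - sin(x)sin(y) (since i·i = -1).
So the two sides agree for all real values of x and y for which both sides are defined.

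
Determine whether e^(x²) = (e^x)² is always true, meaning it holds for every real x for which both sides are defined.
No, this is NOT an identity.

Claim: e^(x²) = (e^x)².
Test a specific point where both sides are defined: x = 3/2.
LHS = e^(x²) ≈ 9.4877
RHS = (e^x)² ≈ 20.0855
Since 9.4877 ≠ 20.0855, the equation fails at this point, so it cannot hold for every real x for which both sides are defined.
(e^x)² = e^(2x), and 2x ≠ x² in general.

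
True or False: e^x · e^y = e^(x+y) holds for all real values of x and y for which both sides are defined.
Claim: e^x · e^y = e^(x+y).
Reasoning: This is the law of exponents for a common base: multiplying powers adds exponents. E.g. from the series, (Σ x^j/j!)(Σ y^k/k!) = Σ_m (Σ_{j+k=m} x^j y^k/(j!k!)) = Σ_m (x+y)^m/m! by the binomial theorem.
So the two sides agree for all real values of x and y for which both sides are defined.

Conclusion: True.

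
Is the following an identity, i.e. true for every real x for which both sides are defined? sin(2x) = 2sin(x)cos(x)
Yes, this is an identity.

Claim: sin(2x) = 2sin(x)cos(x).
Reasoning: Put y = x in the addition formula sin(x+y) = sin(x)cos(y) + cos(x)sin(y): sin(2x) = sin(x)cos(x) + cos(x)sin(x) = 2sin(x)cos(x).
So the two sides agree for every real x for which both sides are defined.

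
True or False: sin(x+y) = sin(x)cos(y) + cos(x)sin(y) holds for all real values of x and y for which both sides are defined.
Claim: sin(x+y) = sin(x)cos(y) + cos(x)sin(y).
Reasoning: By Euler's formula e^(i(x+y)) = e^(ix)·e^(iy) = (cos x + i·sin x)(cos y + i·sin y). The imaginary part of the left side is sin(x+y); the imaginary part of the product is sin(x)cos(y) + cos(x)sin(y).
So the two sides agree for all real values of x and y for which both sides are defined.

Conclusion: True.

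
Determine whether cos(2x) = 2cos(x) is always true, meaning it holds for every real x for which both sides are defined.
Claim: cos(2x) = 2cos(x).
Test a specific point where both sides are defined: x = π/3.
LHS = cos(2x) ≈ -0.5000
RHS = 2cos(x) ≈ 1.0000
Since -0.5000 ≠ 1.0000, the equation fails at this point, so it cannot hold for every real x for which both sides are defined.
The correct double-angle formula is cos(2x) = cos²x - sin²x.

Conclusion: No, this is NOT an identity.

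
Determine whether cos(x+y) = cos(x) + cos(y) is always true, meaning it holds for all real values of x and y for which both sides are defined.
No, this is NOT an identity.

Claim: cos(x+y) = cos(x) + cos(y).
Test a specific point where both sides are defined: x = -π/3, y = π/2.
LHS = cos(x+y) ≈ 0.8660
RHS = cos(x) + cos(y) ≈ 0.5000
Since 0.8660 ≠ 0.5000, the equation fails at this point, so it cannot hold for all real values of x and y for which both sides are defined.
The correct expansion is cos(x+y) = cos(x)cos(y) - sin(x)sin(y); cosine is not additive.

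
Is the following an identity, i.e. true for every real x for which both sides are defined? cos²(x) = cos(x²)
No, this is NOT an identity.

Claim: cos²(x) = cos(x²).
Test a specific point where both sides are defined: x = -π/6.
LHS = cos²(x) ≈ 0.7500
RHS = cos(x²) ≈ 0.9627
Since 0.7500 ≠ 0.9627, the equation fails at this point, so it cannot hold for every real x for which both sides are defined.
cos²(x) means (cos x)², squaring the output; cos(x²) squares the input. These are different functions.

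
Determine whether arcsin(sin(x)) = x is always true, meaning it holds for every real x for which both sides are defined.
No, this is NOT an identity.

Claim: arcsin(sin(x)) = x.
Test a specific point where both sides are defined: x = π.
LHS = arcsin(sin(x)) ≈ 0.0000
RHS = x ≈ 3.1416
Since 0.0000 ≠ 3.1416, the equation fails at this point, so it cannot hold for every real x for which both sides are defined.
arcsin only returns values in [-π/2, π/2], so arcsin(sin(x)) = x holds only for x in that interval, not for all real x.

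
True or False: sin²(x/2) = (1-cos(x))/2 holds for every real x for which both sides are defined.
True.

Claim: sin²(x/2) = (1-cos(x))/2.
Reasoning: Use cos(2θ) = 1 - 2sin²θ with θ = x/2: cos(x) = 1 - 2sin²(x/2). Solving for sin²(x/2) gives (1 - cos(x))/2.
So the two sides agree for every real x for which both sides are defined.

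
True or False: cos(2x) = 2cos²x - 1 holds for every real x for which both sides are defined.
Claim: cos(2x) = 2cos²x - 1.
Reasoning: cos(2x) = cos²x - sin²x. Replace sin²x by 1 - cos²x: cos²x - (1 - cos²x) = 2cos²x - 1.
So the two sides agree for every real x for which both sides are defined.

Conclusion: True.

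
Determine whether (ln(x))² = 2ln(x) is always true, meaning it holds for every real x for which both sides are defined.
No, this is NOT an identity.

Claim: (ln(x))² = 2ln(x).
Test a specific point where both sides are defined: x = 5.
LHS = (ln(x))² ≈ 2.5903
RHS = 2ln(x) ≈ 3.2189
Since 2.5903 ≠ 3.2189, the equation fails at this point, so it cannot hold for every real x for which both sides are defined.
2ln(x) equals ln(x²), which is not the same as (ln x)².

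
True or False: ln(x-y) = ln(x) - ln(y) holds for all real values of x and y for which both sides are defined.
False.

Claim: ln(x-y) = ln(x) - ln(y).
Test a specific point where both sides are defined: x = 3, y = 3/2.
LHS = ln(x-y) ≈ 0.4055
RHS = ln(x) - ln(y) ≈ 0.6931
Since 0.4055 ≠ 0.6931, the equation fails at this point, so it cannot hold for all real values of x and y for which both sides are defined.
ln(x) - ln(y) = ln(x/y), not ln(x-y).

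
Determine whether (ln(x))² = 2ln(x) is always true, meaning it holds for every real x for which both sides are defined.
No, this is NOT an identity.

Claim: (ln(x))² = 2ln(x).
Test a specific point where both sides are defined: x = 5.
LHS = (ln(x))² ≈ 2.5903
RHS = 2ln(x) ≈ 3.2189
Since 2.5903 ≠ 3.2189, the equation fails at this point, so it cannot hold for every real x for which both sides are defined.
2ln(x) equals ln(x²), which is not the same as (ln x)².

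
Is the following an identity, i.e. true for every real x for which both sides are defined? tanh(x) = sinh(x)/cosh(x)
Claim: tanh(x) = sinh(x)/cosh(x).
Reasoning: tanh(x) is defined as sinh(x)/cosh(x) = (e^x - e^-x)/(e^x + e^-x); cosh(x) ≥ 1 is never zero, so this holds for every real x.
So the two sides agree for every real x for which both sides are defined.

Conclusion: Yes, this is an identity.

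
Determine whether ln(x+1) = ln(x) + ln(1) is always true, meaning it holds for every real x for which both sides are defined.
Claim: ln(x+1) = ln(x) + ln(1).
Test a specific point where both sides are defined: x = 4.
LHS = ln(x+1) ≈ 1.6094
RHS = ln(x) + ln(1) ≈ 1.3863
Since 1.6094 ≠ 1.3863, the equation fails at this point, so it cannot hold for every real x for which both sides are defined.
ln(1) = 0, so the right side is just ln(x), which differs from ln(x+1).

Conclusion: No, this is NOT an identity.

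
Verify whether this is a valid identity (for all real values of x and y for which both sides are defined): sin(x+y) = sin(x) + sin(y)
No, this is NOT an identity.

Claim: sin(x+y) = sin(x) + sin(y).
Test a specific point where both sides are defined: x = -π/6, y = 3π/4.
LHS = sin(x+y) ≈ 0.9659
RHS = sin(x) + sin(y) ≈ 0.2071
Since 0.9659 ≠ 0.2071, the equation fails at this point, so it cannot hold for all real values of x and y for which both sides are defined.
The correct expansion is sin(x+y) = sin(x)cos(y) + cos(x)sin(y); sine is not additive.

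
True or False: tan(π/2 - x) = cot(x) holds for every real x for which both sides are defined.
Claim: tan(π/2 - x) = cot(x).
Reasoning: tan(π/2 - x) = sin(π/2 - x)/cos(π/2 - x) = cos(x)/sin(x) = cot(x), using the cofunction identities sin(π/2 - x) = cos(x) and cos(π/2 - x) = sin(x).
So the two sides agree for every real x for which both sides are defined.

Conclusion: True.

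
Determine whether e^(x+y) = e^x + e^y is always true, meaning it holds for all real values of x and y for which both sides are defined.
No, this is NOT an identity.

Claim: e^(x+y) = e^x + e^y.
Test a specific point where both sides are defined: x = 1/2, y = 2.
LHS = e^(x+y) ≈ 12.1825
RHS = e^x + e^y ≈ 9.0378
Since 12.1825 ≠ 9.0378, the equation fails at this point, so it cannot hold for all real values of x and y for which both sides are defined.
The correct rule is e^(x+y) = e^x · e^y (a product, not a sum).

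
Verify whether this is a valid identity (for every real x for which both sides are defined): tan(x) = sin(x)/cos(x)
Claim: tan(x) = sin(x)/cos(x).
Reasoning: For an angle x whose terminal point on the unit circle is (cos x, sin x), tan(x) is defined as the ratio (second coordinate)/(first coordinate) = sin(x)/cos(x), wherever cos(x) ≠ 0.
So the two sides agree for every real x for which both sides are defined.

Conclusion: Yes, this is an identity.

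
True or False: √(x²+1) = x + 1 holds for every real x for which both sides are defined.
Claim: √(x²+1) = x + 1.
Test a specific point where both sides are defined: x = -2.
LHS = √(x²+1) ≈ 2.2361
RHS = x + 1 ≈ -1.0000
Since 2.2361 ≠ -1.0000, the equation fails at this point, so it cannot hold for every real x for which both sides are defined.
(x+1)² = x² + 2x + 1 ≠ x² + 1 unless x = 0.

Conclusion: False.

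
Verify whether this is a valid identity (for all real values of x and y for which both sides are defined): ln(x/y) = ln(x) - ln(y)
Yes, this is an identity.

Claim: ln(x/y) = ln(x) - ln(y).
Reasoning: Both sides are simultaneously defined only when x, y > 0. Write x = e^p, y = e^q. Then x/y = e^(p-q), so ln(x/y) = p - q = ln(x) - ln(y).
So the two sides agree for all real values of x and y for which both sides are defined.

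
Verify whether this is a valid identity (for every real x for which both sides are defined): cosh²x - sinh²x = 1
Claim: cosh²x - sinh²x = 1.
Reasoning: With cosh(x) = (e^x + e^-x)/2 and sinh(x) = (e^x - e^-x)/2: cosh²x = (e^(2x) + 2 + e^(-2x))/4 and sinh²x = (e^(2x) - 2 + e^(-2x))/4. Subtracting leaves 4/4 = 1.
So the two sides agree for every real x for which both sides are defined.

Conclusion: Yes, this is an identity.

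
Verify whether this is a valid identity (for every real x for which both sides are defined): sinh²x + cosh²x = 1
No, this is NOT an identity.

Claim: sinh²x + cosh²x = 1.
Test a specific point where both sides are defined: x = -1.
LHS = sinh²x + cosh²x ≈ 3.7622
RHS = 1 ≈ 1.0000
Since 3.7622 ≠ 1.0000, the equation fails at this point, so it cannot hold for every real x for which both sides are defined.
The correct hyperbolic identity is cosh²x - sinh²x = 1 (a difference); the sum sinh²x + cosh²x equals cosh(2x).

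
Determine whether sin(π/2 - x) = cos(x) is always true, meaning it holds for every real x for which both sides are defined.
Yes, this is an identity.

Claim: sin(π/2 - x) = cos(x).
Reasoning: Use sin(u - v) = sin(u)cos(v) - cos(u)sin(v) with u = π/2, v = x: sin(π/2)cos(x) - cos(π/2)sin(x) = 1·cos(x) - 0·sin(x) = cos(x).
So the two sides agree for every real x for which both sides are defined.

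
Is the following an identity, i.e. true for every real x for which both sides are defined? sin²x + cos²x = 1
Claim: sin²x + cos²x = 1.
Reasoning: The point (cos x, sin x) lies on the unit circle X² + Y² = 1, so cos²x + sin²x = 1 for every real x.
So the two sides agree for every real x for which both sides are defined.

Conclusion: Yes, this is an identity.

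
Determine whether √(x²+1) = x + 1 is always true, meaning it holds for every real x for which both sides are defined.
No, this is NOT an identity.

Claim: √(x²+1) = x + 1.
Test a specific point where both sides are defined: x = 3.
LHS = √(x²+1) ≈ 3.1623
RHS = x + 1 ≈ 4.0000
Since 3.1623 ≠ 4.0000, the equation fails at this point, so it cannot hold for every real x for which both sides are defined.
(x+1)² = x² + 2x + 1 ≠ x² + 1 unless x = 0.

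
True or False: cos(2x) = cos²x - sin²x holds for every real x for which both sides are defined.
Claim: cos(2x) = cos²x - sin²x.
Reasoning: Put y = x in the addition formula cos(x+y) = cos(x)cos(y) - sin(x)sin(y): cos(2x) = cos²x - sin²x.
So the two sides agree for every real x for which both sides are defined.

Conclusion: True.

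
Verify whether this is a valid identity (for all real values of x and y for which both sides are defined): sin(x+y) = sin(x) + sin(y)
Claim: sin(x+y) = sin(x) + sin(y).
Test a specific point where both sides are defined: x = 2π/3, y = π.
LHS = sin(x+y) ≈ -0.8660
RHS = sin(x) + sin(y) ≈ 0.8660
Since -0.8660 ≠ 0.8660, the equation fails at this point, so it cannot hold for all real values of x and y for which both sides are defined.
The correct expansion is sin(x+y) = sin(x)cos(y) + cos(x)sin(y); sine is not additive.

Conclusion: No, this is NOT an identity.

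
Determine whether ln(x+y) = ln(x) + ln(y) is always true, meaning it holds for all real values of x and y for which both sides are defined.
No, this is NOT an identity.

Claim: ln(x+y) = ln(x) + ln(y).
Test a specific point where both sides are defined: x = 1, y = 3/2.
LHS = ln(x+y) ≈ 0.9163
RHS = ln(x) + ln(y) ≈ 0.4055
Since 0.9163 ≠ 0.4055, the equation fails at this point, so it cannot hold for all real values of x and y for which both sides are defined.
ln(x) + ln(y) = ln(xy), not ln(x+y).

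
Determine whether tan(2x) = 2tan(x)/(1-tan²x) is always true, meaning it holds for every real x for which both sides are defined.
Claim: tan(2x) = 2tan(x)/(1-tan²x).
Reasoning: tan(2x) = sin(2x)/cos(2x) = 2sin(x)cos(x) / (cos²x - sin²x). Divide numerator and denominator by cos²x: 2tan(x) / (1 - tan²x).
So the two sides agree for every real x for which both sides are defined.

Conclusion: Yes, this is an identity.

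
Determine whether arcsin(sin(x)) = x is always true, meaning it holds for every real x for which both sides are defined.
Claim: arcsin(sin(x)) = x.
Test a specific point where both sides are defined: x = π.
LHS = arcsin(sin(x)) ≈ 0.0000
RHS = x ≈ 3.1416
Since 0.0000 ≠ 3.1416, the equation fails at this point, so it cannot hold for every real x for which both sides are defined.
arcsin only returns values in [-π/2, π/2], so arcsin(sin(x)) = x holds only for x in that interval, not for all real x.

Conclusion: No, this is NOT an identity.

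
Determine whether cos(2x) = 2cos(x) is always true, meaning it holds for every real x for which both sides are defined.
Claim: cos(2x) = 2cos(x).
Test a specific point where both sides are defined: x = π/4.
LHS = cos(2x) ≈ 0.0000
RHS = 2cos(x) ≈ 1.4142
Since 0.0000 ≠ 1.4142, the equation fails at this point, so it cannot hold for every real x for which both sides are defined.
The correct double-angle formula is cos(2x) = cos²x - sin²x.

Conclusion: No, this is NOT an identity.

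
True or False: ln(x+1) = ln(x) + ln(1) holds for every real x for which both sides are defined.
Claim: ln(x+1) = ln(x) + ln(1).
Test a specific point where both sides are defined: x = 1.
LHS = ln(x+1) ≈ 0.6931
RHS = ln(x) + ln(1) ≈ 0.0000
Since 0.6931 ≠ 0.0000, the equation fails at this point, so it cannot hold for every real x for which both sides are defined.
ln(1) = 0, so the right side is just ln(x), which differs from ln(x+1).

Conclusion: False.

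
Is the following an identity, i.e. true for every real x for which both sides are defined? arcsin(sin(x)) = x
Claim: arcsin(sin(x)) = x.
Test a specific point where both sides are defined: x = 3π/4.
LHS = arcsin(sin(x)) ≈ 0.7854
RHS = x ≈ 2.3562
Since 0.7854 ≠ 2.3562, the equation fails at this point, so it cannot hold for every real x for which both sides are defined.
arcsin only returns values in [-π/2, π/2], so arcsin(sin(x)) = x holds only for x in that interval, not for all real x.

Conclusion: No, this is NOT an identity.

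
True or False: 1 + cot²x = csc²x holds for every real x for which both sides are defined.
True.

Claim: 1 + cot²x = csc²x.
Reasoning: Start from sin²x + cos²x = 1 and divide every term by sin²x (allowed wherever cot x and csc x are defined): 1 + cot²x = 1/sin²x = csc²x.
So the two sides agree for every real x for which both sides are defined.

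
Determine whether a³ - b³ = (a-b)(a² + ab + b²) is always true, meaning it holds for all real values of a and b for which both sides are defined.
Claim: a³ - b³ = (a-b)(a² + ab + b²).
Reasoning: Expand the right side: (a-b)(a² + ab + b²) = a³ + a²b + ab² - a²b - ab² - b³ = a³ - b³ (the middle terms cancel in pairs).
So the two sides agree for all real values of a and b for which both sides are defined.

Conclusion: Yes, this is an identity.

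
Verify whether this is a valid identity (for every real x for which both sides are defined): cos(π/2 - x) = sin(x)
Claim: cos(π/2 - x) = sin(x).
Reasoning: Use cos(u - v) = cos(u)cos(v) + sin(u)sin(v) with u = π/2, v = x: cos(π/2)cos(x) + sin(π/2)sin(x) = 0·cos(x) + 1·sin(x) = sin(x).
So the two sides agree for every real x for which both sides are defined.

Conclusion: Yes, this is an identity.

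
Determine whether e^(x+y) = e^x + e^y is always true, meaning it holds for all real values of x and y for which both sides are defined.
Claim: e^(x+y) = e^x + e^y.
Test a specific point where both sides are defined: x = 2, y = 3.
LHS = e^(x+y) ≈ 148.4132
RHS = e^x + e^y ≈ 27.4746
Since 148.4132 ≠ 27.4746, the equation fails at this point, so it cannot hold for all real values of x and y for which both sides are defined.
The correct rule is e^(x+y) = e^x · e^y (a product, not a sum).

Conclusion: No, this is NOT an identity.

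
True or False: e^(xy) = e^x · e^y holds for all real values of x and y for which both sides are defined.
False.

Claim: e^(xy) = e^x · e^y.
Test a specific point where both sides are defined: x = -1, y = -2.
LHS = e^(xy) ≈ 7.3891
RHS = e^x · e^y ≈ 0.0498
Since 7.3891 ≠ 0.0498, the equation fails at this point, so it cannot hold for all real values of x and y for which both sides are defined.
e^x · e^y = e^(x+y), not e^(xy).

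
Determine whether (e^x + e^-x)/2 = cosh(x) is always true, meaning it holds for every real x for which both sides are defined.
Yes, this is an identity.

Claim: (e^x + e^-x)/2 = cosh(x).
Reasoning: This is exactly the definition of the hyperbolic cosine: cosh(x) := (e^x + e^-x)/2.
So the two sides agree for every real x for which both sides are defined.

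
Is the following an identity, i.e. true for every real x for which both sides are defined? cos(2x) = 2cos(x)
No, this is NOT an identity.

Claim: cos(2x) = 2cos(x).
Test a specific point where both sides are defined: x = π/6.
LHS = cos(2x) ≈ 0.5000
RHS = 2cos(x) ≈ 1.7321
Since 0.5000 ≠ 1.7321, the equation fails at this point, so it cannot hold for every real x for which both sides are defined.
The correct double-angle formula is cos(2x) = cos²x - sin²x.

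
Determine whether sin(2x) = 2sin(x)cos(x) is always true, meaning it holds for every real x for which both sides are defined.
Claim: sin(2x) = 2sin(x)cos(x).
Reasoning: Put y = x in the addition formula sin(x+y) = sin(x)cos(y) + cos(x)sin(y): sin(2x) = sin(x)cos(x) + cos(x)sin(x) = 2sin(x)cos(x).
So the two sides agree for every real x for which both sides are defined.

Conclusion: Yes, this is an identity.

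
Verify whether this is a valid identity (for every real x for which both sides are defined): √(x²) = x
No, this is NOT an identity.

Claim: √(x²) = x.
Test a specific point where both sides are defined: x = -3.
LHS = √(x²) ≈ 3.0000
RHS = x ≈ -3.0000
Since 3.0000 ≠ -3.0000, the equation fails at this point, so it cannot hold for every real x for which both sides are defined.
√(x²) = |x|, which differs from x whenever x < 0 (both sides are defined for every real x).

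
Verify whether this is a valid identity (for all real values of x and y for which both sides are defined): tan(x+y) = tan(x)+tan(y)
Claim: tan(x+y) = tan(x)+tan(y).
Test a specific point where both sides are defined: x = -π/6, y = -π/4.
LHS = tan(x+y) ≈ -3.7321
RHS = tan(x)+tan(y) ≈ -1.5774
Since -3.7321 ≠ -1.5774, the equation fails at this point, so it cannot hold for all real values of x and y for which both sides are defined.
The correct formula is tan(x+y) = (tan(x) + tan(y))/(1 - tan(x)tan(y)).

Conclusion: No, this is NOT an identity.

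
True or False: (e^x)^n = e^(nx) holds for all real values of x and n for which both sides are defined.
Claim: (e^x)^n = e^(nx).
Reasoning: e^x is a positive real number, and for a positive base B and real exponent n, B^n = e^(n·ln B). With B = e^x, ln B = x, so (e^x)^n = e^(n·x).
So the two sides agree for all real values of x and n for which both sides are defined.

Conclusion: True.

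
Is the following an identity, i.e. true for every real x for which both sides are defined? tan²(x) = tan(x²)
No, this is NOT an identity.

Claim: tan²(x) = tan(x²).
Test a specific point where both sides are defined: x = -π/4.
LHS = tan²(x) ≈ 1.0000
RHS = tan(x²) ≈ 0.7092
Since 1.0000 ≠ 0.7092, the equation fails at this point, so it cannot hold for every real x for which both sides are defined.
tan²(x) means (tan x)², squaring the output; tan(x²) squares the input. These are different functions.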